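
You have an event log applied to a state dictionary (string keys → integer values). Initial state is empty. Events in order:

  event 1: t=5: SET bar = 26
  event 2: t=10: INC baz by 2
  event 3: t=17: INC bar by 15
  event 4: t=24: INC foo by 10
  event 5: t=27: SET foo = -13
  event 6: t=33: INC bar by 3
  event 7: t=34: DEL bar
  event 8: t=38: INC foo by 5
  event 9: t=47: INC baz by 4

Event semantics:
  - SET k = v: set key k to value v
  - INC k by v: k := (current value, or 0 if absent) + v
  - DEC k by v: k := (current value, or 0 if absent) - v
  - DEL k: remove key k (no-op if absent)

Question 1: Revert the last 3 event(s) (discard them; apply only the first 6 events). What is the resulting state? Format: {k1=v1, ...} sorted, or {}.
Answer: {bar=44, baz=2, foo=-13}

Derivation:
Keep first 6 events (discard last 3):
  after event 1 (t=5: SET bar = 26): {bar=26}
  after event 2 (t=10: INC baz by 2): {bar=26, baz=2}
  after event 3 (t=17: INC bar by 15): {bar=41, baz=2}
  after event 4 (t=24: INC foo by 10): {bar=41, baz=2, foo=10}
  after event 5 (t=27: SET foo = -13): {bar=41, baz=2, foo=-13}
  after event 6 (t=33: INC bar by 3): {bar=44, baz=2, foo=-13}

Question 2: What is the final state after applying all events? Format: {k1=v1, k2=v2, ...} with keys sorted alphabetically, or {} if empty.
Answer: {baz=6, foo=-8}

Derivation:
  after event 1 (t=5: SET bar = 26): {bar=26}
  after event 2 (t=10: INC baz by 2): {bar=26, baz=2}
  after event 3 (t=17: INC bar by 15): {bar=41, baz=2}
  after event 4 (t=24: INC foo by 10): {bar=41, baz=2, foo=10}
  after event 5 (t=27: SET foo = -13): {bar=41, baz=2, foo=-13}
  after event 6 (t=33: INC bar by 3): {bar=44, baz=2, foo=-13}
  after event 7 (t=34: DEL bar): {baz=2, foo=-13}
  after event 8 (t=38: INC foo by 5): {baz=2, foo=-8}
  after event 9 (t=47: INC baz by 4): {baz=6, foo=-8}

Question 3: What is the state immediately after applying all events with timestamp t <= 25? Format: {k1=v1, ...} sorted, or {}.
Answer: {bar=41, baz=2, foo=10}

Derivation:
Apply events with t <= 25 (4 events):
  after event 1 (t=5: SET bar = 26): {bar=26}
  after event 2 (t=10: INC baz by 2): {bar=26, baz=2}
  after event 3 (t=17: INC bar by 15): {bar=41, baz=2}
  after event 4 (t=24: INC foo by 10): {bar=41, baz=2, foo=10}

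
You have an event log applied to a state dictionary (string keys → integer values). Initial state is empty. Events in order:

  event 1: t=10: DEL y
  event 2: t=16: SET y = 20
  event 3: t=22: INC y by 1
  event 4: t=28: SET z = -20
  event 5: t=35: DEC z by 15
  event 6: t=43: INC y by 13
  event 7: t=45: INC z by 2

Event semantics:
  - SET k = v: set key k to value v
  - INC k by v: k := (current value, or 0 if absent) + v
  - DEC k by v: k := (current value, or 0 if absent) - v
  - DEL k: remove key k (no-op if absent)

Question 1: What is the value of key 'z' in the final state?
Track key 'z' through all 7 events:
  event 1 (t=10: DEL y): z unchanged
  event 2 (t=16: SET y = 20): z unchanged
  event 3 (t=22: INC y by 1): z unchanged
  event 4 (t=28: SET z = -20): z (absent) -> -20
  event 5 (t=35: DEC z by 15): z -20 -> -35
  event 6 (t=43: INC y by 13): z unchanged
  event 7 (t=45: INC z by 2): z -35 -> -33
Final: z = -33

Answer: -33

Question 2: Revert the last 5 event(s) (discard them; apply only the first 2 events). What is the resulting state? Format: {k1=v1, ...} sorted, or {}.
Keep first 2 events (discard last 5):
  after event 1 (t=10: DEL y): {}
  after event 2 (t=16: SET y = 20): {y=20}

Answer: {y=20}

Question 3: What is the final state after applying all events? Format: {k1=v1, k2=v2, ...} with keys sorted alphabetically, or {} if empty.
  after event 1 (t=10: DEL y): {}
  after event 2 (t=16: SET y = 20): {y=20}
  after event 3 (t=22: INC y by 1): {y=21}
  after event 4 (t=28: SET z = -20): {y=21, z=-20}
  after event 5 (t=35: DEC z by 15): {y=21, z=-35}
  after event 6 (t=43: INC y by 13): {y=34, z=-35}
  after event 7 (t=45: INC z by 2): {y=34, z=-33}

Answer: {y=34, z=-33}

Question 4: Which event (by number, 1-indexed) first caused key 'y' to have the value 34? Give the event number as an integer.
Answer: 6

Derivation:
Looking for first event where y becomes 34:
  event 2: y = 20
  event 3: y = 21
  event 4: y = 21
  event 5: y = 21
  event 6: y 21 -> 34  <-- first match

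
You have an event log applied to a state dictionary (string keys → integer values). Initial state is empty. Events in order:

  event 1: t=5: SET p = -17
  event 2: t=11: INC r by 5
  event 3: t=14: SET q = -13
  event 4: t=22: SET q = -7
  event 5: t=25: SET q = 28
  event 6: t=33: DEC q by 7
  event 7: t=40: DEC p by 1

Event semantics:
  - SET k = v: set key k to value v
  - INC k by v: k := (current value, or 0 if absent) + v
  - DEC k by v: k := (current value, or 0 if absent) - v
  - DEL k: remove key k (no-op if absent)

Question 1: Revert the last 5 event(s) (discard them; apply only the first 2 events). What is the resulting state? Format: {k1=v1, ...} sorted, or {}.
Keep first 2 events (discard last 5):
  after event 1 (t=5: SET p = -17): {p=-17}
  after event 2 (t=11: INC r by 5): {p=-17, r=5}

Answer: {p=-17, r=5}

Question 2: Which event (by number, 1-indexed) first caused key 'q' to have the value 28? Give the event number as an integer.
Looking for first event where q becomes 28:
  event 3: q = -13
  event 4: q = -7
  event 5: q -7 -> 28  <-- first match

Answer: 5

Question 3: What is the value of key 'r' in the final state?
Track key 'r' through all 7 events:
  event 1 (t=5: SET p = -17): r unchanged
  event 2 (t=11: INC r by 5): r (absent) -> 5
  event 3 (t=14: SET q = -13): r unchanged
  event 4 (t=22: SET q = -7): r unchanged
  event 5 (t=25: SET q = 28): r unchanged
  event 6 (t=33: DEC q by 7): r unchanged
  event 7 (t=40: DEC p by 1): r unchanged
Final: r = 5

Answer: 5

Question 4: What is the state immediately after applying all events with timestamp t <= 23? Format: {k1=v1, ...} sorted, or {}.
Apply events with t <= 23 (4 events):
  after event 1 (t=5: SET p = -17): {p=-17}
  after event 2 (t=11: INC r by 5): {p=-17, r=5}
  after event 3 (t=14: SET q = -13): {p=-17, q=-13, r=5}
  after event 4 (t=22: SET q = -7): {p=-17, q=-7, r=5}

Answer: {p=-17, q=-7, r=5}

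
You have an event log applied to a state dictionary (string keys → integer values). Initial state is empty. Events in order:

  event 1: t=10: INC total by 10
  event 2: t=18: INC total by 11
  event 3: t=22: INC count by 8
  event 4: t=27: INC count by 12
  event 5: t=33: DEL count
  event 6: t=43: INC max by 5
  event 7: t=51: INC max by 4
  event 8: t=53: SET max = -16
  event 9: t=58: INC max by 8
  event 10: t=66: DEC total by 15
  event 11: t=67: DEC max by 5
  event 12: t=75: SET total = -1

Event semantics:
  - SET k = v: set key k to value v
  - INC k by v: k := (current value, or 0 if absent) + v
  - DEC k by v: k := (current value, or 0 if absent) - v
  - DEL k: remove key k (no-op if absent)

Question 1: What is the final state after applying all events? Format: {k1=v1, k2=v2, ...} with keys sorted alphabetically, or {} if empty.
  after event 1 (t=10: INC total by 10): {total=10}
  after event 2 (t=18: INC total by 11): {total=21}
  after event 3 (t=22: INC count by 8): {count=8, total=21}
  after event 4 (t=27: INC count by 12): {count=20, total=21}
  after event 5 (t=33: DEL count): {total=21}
  after event 6 (t=43: INC max by 5): {max=5, total=21}
  after event 7 (t=51: INC max by 4): {max=9, total=21}
  after event 8 (t=53: SET max = -16): {max=-16, total=21}
  after event 9 (t=58: INC max by 8): {max=-8, total=21}
  after event 10 (t=66: DEC total by 15): {max=-8, total=6}
  after event 11 (t=67: DEC max by 5): {max=-13, total=6}
  after event 12 (t=75: SET total = -1): {max=-13, total=-1}

Answer: {max=-13, total=-1}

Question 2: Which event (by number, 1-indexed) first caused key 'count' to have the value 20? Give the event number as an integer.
Answer: 4

Derivation:
Looking for first event where count becomes 20:
  event 3: count = 8
  event 4: count 8 -> 20  <-- first match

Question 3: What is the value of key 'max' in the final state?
Answer: -13

Derivation:
Track key 'max' through all 12 events:
  event 1 (t=10: INC total by 10): max unchanged
  event 2 (t=18: INC total by 11): max unchanged
  event 3 (t=22: INC count by 8): max unchanged
  event 4 (t=27: INC count by 12): max unchanged
  event 5 (t=33: DEL count): max unchanged
  event 6 (t=43: INC max by 5): max (absent) -> 5
  event 7 (t=51: INC max by 4): max 5 -> 9
  event 8 (t=53: SET max = -16): max 9 -> -16
  event 9 (t=58: INC max by 8): max -16 -> -8
  event 10 (t=66: DEC total by 15): max unchanged
  event 11 (t=67: DEC max by 5): max -8 -> -13
  event 12 (t=75: SET total = -1): max unchanged
Final: max = -13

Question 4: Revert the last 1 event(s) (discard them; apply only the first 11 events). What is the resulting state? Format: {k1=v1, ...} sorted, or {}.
Keep first 11 events (discard last 1):
  after event 1 (t=10: INC total by 10): {total=10}
  after event 2 (t=18: INC total by 11): {total=21}
  after event 3 (t=22: INC count by 8): {count=8, total=21}
  after event 4 (t=27: INC count by 12): {count=20, total=21}
  after event 5 (t=33: DEL count): {total=21}
  after event 6 (t=43: INC max by 5): {max=5, total=21}
  after event 7 (t=51: INC max by 4): {max=9, total=21}
  after event 8 (t=53: SET max = -16): {max=-16, total=21}
  after event 9 (t=58: INC max by 8): {max=-8, total=21}
  after event 10 (t=66: DEC total by 15): {max=-8, total=6}
  after event 11 (t=67: DEC max by 5): {max=-13, total=6}

Answer: {max=-13, total=6}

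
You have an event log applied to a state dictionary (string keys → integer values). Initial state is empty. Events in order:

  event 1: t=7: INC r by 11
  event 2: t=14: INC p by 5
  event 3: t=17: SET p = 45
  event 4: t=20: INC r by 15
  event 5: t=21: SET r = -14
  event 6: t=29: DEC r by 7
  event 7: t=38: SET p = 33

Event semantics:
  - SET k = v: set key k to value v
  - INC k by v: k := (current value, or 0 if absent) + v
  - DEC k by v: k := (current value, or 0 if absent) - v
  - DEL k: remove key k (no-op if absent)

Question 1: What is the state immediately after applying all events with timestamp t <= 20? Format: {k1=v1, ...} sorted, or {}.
Apply events with t <= 20 (4 events):
  after event 1 (t=7: INC r by 11): {r=11}
  after event 2 (t=14: INC p by 5): {p=5, r=11}
  after event 3 (t=17: SET p = 45): {p=45, r=11}
  after event 4 (t=20: INC r by 15): {p=45, r=26}

Answer: {p=45, r=26}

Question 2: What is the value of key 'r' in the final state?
Track key 'r' through all 7 events:
  event 1 (t=7: INC r by 11): r (absent) -> 11
  event 2 (t=14: INC p by 5): r unchanged
  event 3 (t=17: SET p = 45): r unchanged
  event 4 (t=20: INC r by 15): r 11 -> 26
  event 5 (t=21: SET r = -14): r 26 -> -14
  event 6 (t=29: DEC r by 7): r -14 -> -21
  event 7 (t=38: SET p = 33): r unchanged
Final: r = -21

Answer: -21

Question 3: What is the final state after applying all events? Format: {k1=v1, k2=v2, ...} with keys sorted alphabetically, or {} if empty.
Answer: {p=33, r=-21}

Derivation:
  after event 1 (t=7: INC r by 11): {r=11}
  after event 2 (t=14: INC p by 5): {p=5, r=11}
  after event 3 (t=17: SET p = 45): {p=45, r=11}
  after event 4 (t=20: INC r by 15): {p=45, r=26}
  after event 5 (t=21: SET r = -14): {p=45, r=-14}
  after event 6 (t=29: DEC r by 7): {p=45, r=-21}
  after event 7 (t=38: SET p = 33): {p=33, r=-21}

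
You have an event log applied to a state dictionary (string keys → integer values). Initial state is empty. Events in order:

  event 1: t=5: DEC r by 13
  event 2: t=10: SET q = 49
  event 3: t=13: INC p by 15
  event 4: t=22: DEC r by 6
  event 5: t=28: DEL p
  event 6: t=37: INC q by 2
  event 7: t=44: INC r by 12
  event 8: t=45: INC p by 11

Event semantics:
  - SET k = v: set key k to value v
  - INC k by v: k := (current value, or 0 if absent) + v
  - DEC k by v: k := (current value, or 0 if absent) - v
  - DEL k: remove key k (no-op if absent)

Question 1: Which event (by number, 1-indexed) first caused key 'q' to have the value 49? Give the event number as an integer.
Answer: 2

Derivation:
Looking for first event where q becomes 49:
  event 2: q (absent) -> 49  <-- first match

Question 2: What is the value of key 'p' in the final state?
Answer: 11

Derivation:
Track key 'p' through all 8 events:
  event 1 (t=5: DEC r by 13): p unchanged
  event 2 (t=10: SET q = 49): p unchanged
  event 3 (t=13: INC p by 15): p (absent) -> 15
  event 4 (t=22: DEC r by 6): p unchanged
  event 5 (t=28: DEL p): p 15 -> (absent)
  event 6 (t=37: INC q by 2): p unchanged
  event 7 (t=44: INC r by 12): p unchanged
  event 8 (t=45: INC p by 11): p (absent) -> 11
Final: p = 11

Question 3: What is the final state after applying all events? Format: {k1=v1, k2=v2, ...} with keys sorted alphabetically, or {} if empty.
  after event 1 (t=5: DEC r by 13): {r=-13}
  after event 2 (t=10: SET q = 49): {q=49, r=-13}
  after event 3 (t=13: INC p by 15): {p=15, q=49, r=-13}
  after event 4 (t=22: DEC r by 6): {p=15, q=49, r=-19}
  after event 5 (t=28: DEL p): {q=49, r=-19}
  after event 6 (t=37: INC q by 2): {q=51, r=-19}
  after event 7 (t=44: INC r by 12): {q=51, r=-7}
  after event 8 (t=45: INC p by 11): {p=11, q=51, r=-7}

Answer: {p=11, q=51, r=-7}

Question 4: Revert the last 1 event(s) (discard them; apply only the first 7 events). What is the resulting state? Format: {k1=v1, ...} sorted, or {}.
Answer: {q=51, r=-7}

Derivation:
Keep first 7 events (discard last 1):
  after event 1 (t=5: DEC r by 13): {r=-13}
  after event 2 (t=10: SET q = 49): {q=49, r=-13}
  after event 3 (t=13: INC p by 15): {p=15, q=49, r=-13}
  after event 4 (t=22: DEC r by 6): {p=15, q=49, r=-19}
  after event 5 (t=28: DEL p): {q=49, r=-19}
  after event 6 (t=37: INC q by 2): {q=51, r=-19}
  after event 7 (t=44: INC r by 12): {q=51, r=-7}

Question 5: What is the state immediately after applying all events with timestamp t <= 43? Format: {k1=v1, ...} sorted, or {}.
Answer: {q=51, r=-19}

Derivation:
Apply events with t <= 43 (6 events):
  after event 1 (t=5: DEC r by 13): {r=-13}
  after event 2 (t=10: SET q = 49): {q=49, r=-13}
  after event 3 (t=13: INC p by 15): {p=15, q=49, r=-13}
  after event 4 (t=22: DEC r by 6): {p=15, q=49, r=-19}
  after event 5 (t=28: DEL p): {q=49, r=-19}
  after event 6 (t=37: INC q by 2): {q=51, r=-19}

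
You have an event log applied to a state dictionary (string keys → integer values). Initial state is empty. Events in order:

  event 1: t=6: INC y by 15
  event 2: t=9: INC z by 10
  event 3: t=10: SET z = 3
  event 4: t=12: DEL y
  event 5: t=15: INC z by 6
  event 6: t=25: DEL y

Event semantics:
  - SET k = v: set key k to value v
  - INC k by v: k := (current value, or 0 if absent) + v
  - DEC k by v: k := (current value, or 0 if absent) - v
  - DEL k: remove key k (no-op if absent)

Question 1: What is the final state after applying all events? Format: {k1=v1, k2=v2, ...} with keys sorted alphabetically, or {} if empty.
Answer: {z=9}

Derivation:
  after event 1 (t=6: INC y by 15): {y=15}
  after event 2 (t=9: INC z by 10): {y=15, z=10}
  after event 3 (t=10: SET z = 3): {y=15, z=3}
  after event 4 (t=12: DEL y): {z=3}
  after event 5 (t=15: INC z by 6): {z=9}
  after event 6 (t=25: DEL y): {z=9}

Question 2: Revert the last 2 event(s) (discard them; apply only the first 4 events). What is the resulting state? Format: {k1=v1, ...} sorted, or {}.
Answer: {z=3}

Derivation:
Keep first 4 events (discard last 2):
  after event 1 (t=6: INC y by 15): {y=15}
  after event 2 (t=9: INC z by 10): {y=15, z=10}
  after event 3 (t=10: SET z = 3): {y=15, z=3}
  after event 4 (t=12: DEL y): {z=3}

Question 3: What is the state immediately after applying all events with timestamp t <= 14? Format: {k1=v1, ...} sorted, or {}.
Apply events with t <= 14 (4 events):
  after event 1 (t=6: INC y by 15): {y=15}
  after event 2 (t=9: INC z by 10): {y=15, z=10}
  after event 3 (t=10: SET z = 3): {y=15, z=3}
  after event 4 (t=12: DEL y): {z=3}

Answer: {z=3}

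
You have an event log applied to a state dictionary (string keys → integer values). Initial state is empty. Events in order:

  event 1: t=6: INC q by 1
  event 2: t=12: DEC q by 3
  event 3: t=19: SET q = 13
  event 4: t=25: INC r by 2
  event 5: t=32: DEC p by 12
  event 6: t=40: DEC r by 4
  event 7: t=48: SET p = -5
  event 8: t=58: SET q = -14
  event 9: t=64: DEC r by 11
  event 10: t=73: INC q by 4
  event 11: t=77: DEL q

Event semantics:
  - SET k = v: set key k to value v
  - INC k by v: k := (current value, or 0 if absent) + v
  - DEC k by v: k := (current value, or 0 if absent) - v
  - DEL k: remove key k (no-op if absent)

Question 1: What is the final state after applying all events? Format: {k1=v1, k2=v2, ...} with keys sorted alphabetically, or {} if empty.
  after event 1 (t=6: INC q by 1): {q=1}
  after event 2 (t=12: DEC q by 3): {q=-2}
  after event 3 (t=19: SET q = 13): {q=13}
  after event 4 (t=25: INC r by 2): {q=13, r=2}
  after event 5 (t=32: DEC p by 12): {p=-12, q=13, r=2}
  after event 6 (t=40: DEC r by 4): {p=-12, q=13, r=-2}
  after event 7 (t=48: SET p = -5): {p=-5, q=13, r=-2}
  after event 8 (t=58: SET q = -14): {p=-5, q=-14, r=-2}
  after event 9 (t=64: DEC r by 11): {p=-5, q=-14, r=-13}
  after event 10 (t=73: INC q by 4): {p=-5, q=-10, r=-13}
  after event 11 (t=77: DEL q): {p=-5, r=-13}

Answer: {p=-5, r=-13}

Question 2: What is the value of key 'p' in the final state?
Track key 'p' through all 11 events:
  event 1 (t=6: INC q by 1): p unchanged
  event 2 (t=12: DEC q by 3): p unchanged
  event 3 (t=19: SET q = 13): p unchanged
  event 4 (t=25: INC r by 2): p unchanged
  event 5 (t=32: DEC p by 12): p (absent) -> -12
  event 6 (t=40: DEC r by 4): p unchanged
  event 7 (t=48: SET p = -5): p -12 -> -5
  event 8 (t=58: SET q = -14): p unchanged
  event 9 (t=64: DEC r by 11): p unchanged
  event 10 (t=73: INC q by 4): p unchanged
  event 11 (t=77: DEL q): p unchanged
Final: p = -5

Answer: -5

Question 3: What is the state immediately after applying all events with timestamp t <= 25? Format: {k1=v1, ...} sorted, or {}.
Apply events with t <= 25 (4 events):
  after event 1 (t=6: INC q by 1): {q=1}
  after event 2 (t=12: DEC q by 3): {q=-2}
  after event 3 (t=19: SET q = 13): {q=13}
  after event 4 (t=25: INC r by 2): {q=13, r=2}

Answer: {q=13, r=2}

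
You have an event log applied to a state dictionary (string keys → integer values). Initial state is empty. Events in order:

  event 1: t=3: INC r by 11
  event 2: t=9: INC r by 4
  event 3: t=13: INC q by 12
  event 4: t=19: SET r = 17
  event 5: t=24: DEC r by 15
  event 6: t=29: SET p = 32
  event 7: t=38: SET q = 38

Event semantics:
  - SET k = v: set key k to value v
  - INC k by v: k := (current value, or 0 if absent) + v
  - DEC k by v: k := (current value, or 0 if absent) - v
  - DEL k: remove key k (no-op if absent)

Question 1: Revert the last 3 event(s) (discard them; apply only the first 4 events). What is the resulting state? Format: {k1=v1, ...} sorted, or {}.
Answer: {q=12, r=17}

Derivation:
Keep first 4 events (discard last 3):
  after event 1 (t=3: INC r by 11): {r=11}
  after event 2 (t=9: INC r by 4): {r=15}
  after event 3 (t=13: INC q by 12): {q=12, r=15}
  after event 4 (t=19: SET r = 17): {q=12, r=17}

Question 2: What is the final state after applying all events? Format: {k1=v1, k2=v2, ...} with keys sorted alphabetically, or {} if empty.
  after event 1 (t=3: INC r by 11): {r=11}
  after event 2 (t=9: INC r by 4): {r=15}
  after event 3 (t=13: INC q by 12): {q=12, r=15}
  after event 4 (t=19: SET r = 17): {q=12, r=17}
  after event 5 (t=24: DEC r by 15): {q=12, r=2}
  after event 6 (t=29: SET p = 32): {p=32, q=12, r=2}
  after event 7 (t=38: SET q = 38): {p=32, q=38, r=2}

Answer: {p=32, q=38, r=2}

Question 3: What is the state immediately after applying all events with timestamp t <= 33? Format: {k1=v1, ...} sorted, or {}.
Answer: {p=32, q=12, r=2}

Derivation:
Apply events with t <= 33 (6 events):
  after event 1 (t=3: INC r by 11): {r=11}
  after event 2 (t=9: INC r by 4): {r=15}
  after event 3 (t=13: INC q by 12): {q=12, r=15}
  after event 4 (t=19: SET r = 17): {q=12, r=17}
  after event 5 (t=24: DEC r by 15): {q=12, r=2}
  after event 6 (t=29: SET p = 32): {p=32, q=12, r=2}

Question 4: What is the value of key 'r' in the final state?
Track key 'r' through all 7 events:
  event 1 (t=3: INC r by 11): r (absent) -> 11
  event 2 (t=9: INC r by 4): r 11 -> 15
  event 3 (t=13: INC q by 12): r unchanged
  event 4 (t=19: SET r = 17): r 15 -> 17
  event 5 (t=24: DEC r by 15): r 17 -> 2
  event 6 (t=29: SET p = 32): r unchanged
  event 7 (t=38: SET q = 38): r unchanged
Final: r = 2

Answer: 2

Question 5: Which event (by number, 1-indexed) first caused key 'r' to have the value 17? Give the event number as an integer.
Answer: 4

Derivation:
Looking for first event where r becomes 17:
  event 1: r = 11
  event 2: r = 15
  event 3: r = 15
  event 4: r 15 -> 17  <-- first match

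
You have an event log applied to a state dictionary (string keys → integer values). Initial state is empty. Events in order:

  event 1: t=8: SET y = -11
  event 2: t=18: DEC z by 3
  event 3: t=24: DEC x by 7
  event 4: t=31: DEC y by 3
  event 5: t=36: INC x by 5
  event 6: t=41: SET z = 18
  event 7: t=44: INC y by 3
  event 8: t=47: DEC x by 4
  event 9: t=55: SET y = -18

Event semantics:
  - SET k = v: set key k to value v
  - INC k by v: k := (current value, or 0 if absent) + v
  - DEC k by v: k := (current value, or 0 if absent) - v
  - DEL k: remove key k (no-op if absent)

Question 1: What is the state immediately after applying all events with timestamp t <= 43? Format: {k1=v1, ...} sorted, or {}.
Apply events with t <= 43 (6 events):
  after event 1 (t=8: SET y = -11): {y=-11}
  after event 2 (t=18: DEC z by 3): {y=-11, z=-3}
  after event 3 (t=24: DEC x by 7): {x=-7, y=-11, z=-3}
  after event 4 (t=31: DEC y by 3): {x=-7, y=-14, z=-3}
  after event 5 (t=36: INC x by 5): {x=-2, y=-14, z=-3}
  after event 6 (t=41: SET z = 18): {x=-2, y=-14, z=18}

Answer: {x=-2, y=-14, z=18}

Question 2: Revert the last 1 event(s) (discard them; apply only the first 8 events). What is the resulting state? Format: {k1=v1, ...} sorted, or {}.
Answer: {x=-6, y=-11, z=18}

Derivation:
Keep first 8 events (discard last 1):
  after event 1 (t=8: SET y = -11): {y=-11}
  after event 2 (t=18: DEC z by 3): {y=-11, z=-3}
  after event 3 (t=24: DEC x by 7): {x=-7, y=-11, z=-3}
  after event 4 (t=31: DEC y by 3): {x=-7, y=-14, z=-3}
  after event 5 (t=36: INC x by 5): {x=-2, y=-14, z=-3}
  after event 6 (t=41: SET z = 18): {x=-2, y=-14, z=18}
  after event 7 (t=44: INC y by 3): {x=-2, y=-11, z=18}
  after event 8 (t=47: DEC x by 4): {x=-6, y=-11, z=18}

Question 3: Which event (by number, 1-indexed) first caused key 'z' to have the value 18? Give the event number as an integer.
Looking for first event where z becomes 18:
  event 2: z = -3
  event 3: z = -3
  event 4: z = -3
  event 5: z = -3
  event 6: z -3 -> 18  <-- first match

Answer: 6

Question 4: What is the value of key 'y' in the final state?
Track key 'y' through all 9 events:
  event 1 (t=8: SET y = -11): y (absent) -> -11
  event 2 (t=18: DEC z by 3): y unchanged
  event 3 (t=24: DEC x by 7): y unchanged
  event 4 (t=31: DEC y by 3): y -11 -> -14
  event 5 (t=36: INC x by 5): y unchanged
  event 6 (t=41: SET z = 18): y unchanged
  event 7 (t=44: INC y by 3): y -14 -> -11
  event 8 (t=47: DEC x by 4): y unchanged
  event 9 (t=55: SET y = -18): y -11 -> -18
Final: y = -18

Answer: -18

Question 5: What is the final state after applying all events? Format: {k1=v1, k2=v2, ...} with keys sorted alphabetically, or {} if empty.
  after event 1 (t=8: SET y = -11): {y=-11}
  after event 2 (t=18: DEC z by 3): {y=-11, z=-3}
  after event 3 (t=24: DEC x by 7): {x=-7, y=-11, z=-3}
  after event 4 (t=31: DEC y by 3): {x=-7, y=-14, z=-3}
  after event 5 (t=36: INC x by 5): {x=-2, y=-14, z=-3}
  after event 6 (t=41: SET z = 18): {x=-2, y=-14, z=18}
  after event 7 (t=44: INC y by 3): {x=-2, y=-11, z=18}
  after event 8 (t=47: DEC x by 4): {x=-6, y=-11, z=18}
  after event 9 (t=55: SET y = -18): {x=-6, y=-18, z=18}

Answer: {x=-6, y=-18, z=18}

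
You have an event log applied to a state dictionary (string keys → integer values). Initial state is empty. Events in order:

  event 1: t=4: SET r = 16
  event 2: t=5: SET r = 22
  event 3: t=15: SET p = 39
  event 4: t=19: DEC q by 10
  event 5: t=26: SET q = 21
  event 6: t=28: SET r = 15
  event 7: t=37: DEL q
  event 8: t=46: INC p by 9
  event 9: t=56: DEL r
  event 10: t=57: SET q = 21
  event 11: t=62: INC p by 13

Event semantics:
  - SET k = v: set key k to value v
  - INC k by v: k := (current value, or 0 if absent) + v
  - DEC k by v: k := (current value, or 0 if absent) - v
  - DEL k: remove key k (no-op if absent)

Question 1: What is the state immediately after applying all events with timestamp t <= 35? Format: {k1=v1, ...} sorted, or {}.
Answer: {p=39, q=21, r=15}

Derivation:
Apply events with t <= 35 (6 events):
  after event 1 (t=4: SET r = 16): {r=16}
  after event 2 (t=5: SET r = 22): {r=22}
  after event 3 (t=15: SET p = 39): {p=39, r=22}
  after event 4 (t=19: DEC q by 10): {p=39, q=-10, r=22}
  after event 5 (t=26: SET q = 21): {p=39, q=21, r=22}
  after event 6 (t=28: SET r = 15): {p=39, q=21, r=15}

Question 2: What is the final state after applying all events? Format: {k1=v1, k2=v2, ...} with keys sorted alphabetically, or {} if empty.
Answer: {p=61, q=21}

Derivation:
  after event 1 (t=4: SET r = 16): {r=16}
  after event 2 (t=5: SET r = 22): {r=22}
  after event 3 (t=15: SET p = 39): {p=39, r=22}
  after event 4 (t=19: DEC q by 10): {p=39, q=-10, r=22}
  after event 5 (t=26: SET q = 21): {p=39, q=21, r=22}
  after event 6 (t=28: SET r = 15): {p=39, q=21, r=15}
  after event 7 (t=37: DEL q): {p=39, r=15}
  after event 8 (t=46: INC p by 9): {p=48, r=15}
  after event 9 (t=56: DEL r): {p=48}
  after event 10 (t=57: SET q = 21): {p=48, q=21}
  after event 11 (t=62: INC p by 13): {p=61, q=21}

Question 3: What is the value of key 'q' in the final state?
Answer: 21

Derivation:
Track key 'q' through all 11 events:
  event 1 (t=4: SET r = 16): q unchanged
  event 2 (t=5: SET r = 22): q unchanged
  event 3 (t=15: SET p = 39): q unchanged
  event 4 (t=19: DEC q by 10): q (absent) -> -10
  event 5 (t=26: SET q = 21): q -10 -> 21
  event 6 (t=28: SET r = 15): q unchanged
  event 7 (t=37: DEL q): q 21 -> (absent)
  event 8 (t=46: INC p by 9): q unchanged
  event 9 (t=56: DEL r): q unchanged
  event 10 (t=57: SET q = 21): q (absent) -> 21
  event 11 (t=62: INC p by 13): q unchanged
Final: q = 21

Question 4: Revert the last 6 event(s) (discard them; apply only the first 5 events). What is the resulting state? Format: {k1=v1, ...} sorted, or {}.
Keep first 5 events (discard last 6):
  after event 1 (t=4: SET r = 16): {r=16}
  after event 2 (t=5: SET r = 22): {r=22}
  after event 3 (t=15: SET p = 39): {p=39, r=22}
  after event 4 (t=19: DEC q by 10): {p=39, q=-10, r=22}
  after event 5 (t=26: SET q = 21): {p=39, q=21, r=22}

Answer: {p=39, q=21, r=22}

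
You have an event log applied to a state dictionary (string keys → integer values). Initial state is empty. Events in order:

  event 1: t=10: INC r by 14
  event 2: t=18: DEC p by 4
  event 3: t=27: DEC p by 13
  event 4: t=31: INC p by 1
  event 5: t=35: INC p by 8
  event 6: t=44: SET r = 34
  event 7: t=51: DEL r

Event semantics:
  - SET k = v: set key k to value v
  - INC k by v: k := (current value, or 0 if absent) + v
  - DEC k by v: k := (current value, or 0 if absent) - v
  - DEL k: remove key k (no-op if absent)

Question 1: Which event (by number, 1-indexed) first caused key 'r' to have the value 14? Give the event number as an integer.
Looking for first event where r becomes 14:
  event 1: r (absent) -> 14  <-- first match

Answer: 1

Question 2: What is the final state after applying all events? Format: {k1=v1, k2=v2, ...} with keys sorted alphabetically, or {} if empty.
  after event 1 (t=10: INC r by 14): {r=14}
  after event 2 (t=18: DEC p by 4): {p=-4, r=14}
  after event 3 (t=27: DEC p by 13): {p=-17, r=14}
  after event 4 (t=31: INC p by 1): {p=-16, r=14}
  after event 5 (t=35: INC p by 8): {p=-8, r=14}
  after event 6 (t=44: SET r = 34): {p=-8, r=34}
  after event 7 (t=51: DEL r): {p=-8}

Answer: {p=-8}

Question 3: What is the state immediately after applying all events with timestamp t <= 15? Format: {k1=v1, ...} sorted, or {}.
Answer: {r=14}

Derivation:
Apply events with t <= 15 (1 events):
  after event 1 (t=10: INC r by 14): {r=14}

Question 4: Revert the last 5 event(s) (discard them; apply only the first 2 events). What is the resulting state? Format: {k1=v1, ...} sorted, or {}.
Answer: {p=-4, r=14}

Derivation:
Keep first 2 events (discard last 5):
  after event 1 (t=10: INC r by 14): {r=14}
  after event 2 (t=18: DEC p by 4): {p=-4, r=14}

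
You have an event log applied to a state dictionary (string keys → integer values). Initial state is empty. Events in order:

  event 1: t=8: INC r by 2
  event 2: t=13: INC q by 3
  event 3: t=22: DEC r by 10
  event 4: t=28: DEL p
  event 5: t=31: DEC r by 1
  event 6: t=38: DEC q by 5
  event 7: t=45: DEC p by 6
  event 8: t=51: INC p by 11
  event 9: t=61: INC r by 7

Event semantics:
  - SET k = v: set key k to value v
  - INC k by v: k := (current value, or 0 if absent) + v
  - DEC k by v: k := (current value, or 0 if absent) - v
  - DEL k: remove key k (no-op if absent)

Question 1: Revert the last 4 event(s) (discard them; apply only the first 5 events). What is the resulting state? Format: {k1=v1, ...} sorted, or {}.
Keep first 5 events (discard last 4):
  after event 1 (t=8: INC r by 2): {r=2}
  after event 2 (t=13: INC q by 3): {q=3, r=2}
  after event 3 (t=22: DEC r by 10): {q=3, r=-8}
  after event 4 (t=28: DEL p): {q=3, r=-8}
  after event 5 (t=31: DEC r by 1): {q=3, r=-9}

Answer: {q=3, r=-9}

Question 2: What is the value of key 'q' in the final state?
Answer: -2

Derivation:
Track key 'q' through all 9 events:
  event 1 (t=8: INC r by 2): q unchanged
  event 2 (t=13: INC q by 3): q (absent) -> 3
  event 3 (t=22: DEC r by 10): q unchanged
  event 4 (t=28: DEL p): q unchanged
  event 5 (t=31: DEC r by 1): q unchanged
  event 6 (t=38: DEC q by 5): q 3 -> -2
  event 7 (t=45: DEC p by 6): q unchanged
  event 8 (t=51: INC p by 11): q unchanged
  event 9 (t=61: INC r by 7): q unchanged
Final: q = -2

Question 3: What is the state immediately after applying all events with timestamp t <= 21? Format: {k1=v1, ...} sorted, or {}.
Apply events with t <= 21 (2 events):
  after event 1 (t=8: INC r by 2): {r=2}
  after event 2 (t=13: INC q by 3): {q=3, r=2}

Answer: {q=3, r=2}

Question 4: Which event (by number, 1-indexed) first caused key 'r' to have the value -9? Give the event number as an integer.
Looking for first event where r becomes -9:
  event 1: r = 2
  event 2: r = 2
  event 3: r = -8
  event 4: r = -8
  event 5: r -8 -> -9  <-- first match

Answer: 5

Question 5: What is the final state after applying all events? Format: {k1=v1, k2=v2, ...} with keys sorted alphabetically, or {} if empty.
  after event 1 (t=8: INC r by 2): {r=2}
  after event 2 (t=13: INC q by 3): {q=3, r=2}
  after event 3 (t=22: DEC r by 10): {q=3, r=-8}
  after event 4 (t=28: DEL p): {q=3, r=-8}
  after event 5 (t=31: DEC r by 1): {q=3, r=-9}
  after event 6 (t=38: DEC q by 5): {q=-2, r=-9}
  after event 7 (t=45: DEC p by 6): {p=-6, q=-2, r=-9}
  after event 8 (t=51: INC p by 11): {p=5, q=-2, r=-9}
  after event 9 (t=61: INC r by 7): {p=5, q=-2, r=-2}

Answer: {p=5, q=-2, r=-2}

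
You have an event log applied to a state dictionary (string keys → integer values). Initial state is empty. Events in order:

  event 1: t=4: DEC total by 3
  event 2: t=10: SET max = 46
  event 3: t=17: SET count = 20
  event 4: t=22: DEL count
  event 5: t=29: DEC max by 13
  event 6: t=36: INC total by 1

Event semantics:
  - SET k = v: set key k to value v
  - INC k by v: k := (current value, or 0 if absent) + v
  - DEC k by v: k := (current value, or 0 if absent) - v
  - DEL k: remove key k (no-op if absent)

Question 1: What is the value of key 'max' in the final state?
Track key 'max' through all 6 events:
  event 1 (t=4: DEC total by 3): max unchanged
  event 2 (t=10: SET max = 46): max (absent) -> 46
  event 3 (t=17: SET count = 20): max unchanged
  event 4 (t=22: DEL count): max unchanged
  event 5 (t=29: DEC max by 13): max 46 -> 33
  event 6 (t=36: INC total by 1): max unchanged
Final: max = 33

Answer: 33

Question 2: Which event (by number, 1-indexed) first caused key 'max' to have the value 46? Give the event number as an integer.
Answer: 2

Derivation:
Looking for first event where max becomes 46:
  event 2: max (absent) -> 46  <-- first match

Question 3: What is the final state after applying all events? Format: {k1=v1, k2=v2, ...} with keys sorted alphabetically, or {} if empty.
  after event 1 (t=4: DEC total by 3): {total=-3}
  after event 2 (t=10: SET max = 46): {max=46, total=-3}
  after event 3 (t=17: SET count = 20): {count=20, max=46, total=-3}
  after event 4 (t=22: DEL count): {max=46, total=-3}
  after event 5 (t=29: DEC max by 13): {max=33, total=-3}
  after event 6 (t=36: INC total by 1): {max=33, total=-2}

Answer: {max=33, total=-2}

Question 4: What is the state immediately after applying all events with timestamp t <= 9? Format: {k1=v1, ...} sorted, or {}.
Answer: {total=-3}

Derivation:
Apply events with t <= 9 (1 events):
  after event 1 (t=4: DEC total by 3): {total=-3}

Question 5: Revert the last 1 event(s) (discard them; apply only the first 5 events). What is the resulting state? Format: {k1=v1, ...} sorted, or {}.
Answer: {max=33, total=-3}

Derivation:
Keep first 5 events (discard last 1):
  after event 1 (t=4: DEC total by 3): {total=-3}
  after event 2 (t=10: SET max = 46): {max=46, total=-3}
  after event 3 (t=17: SET count = 20): {count=20, max=46, total=-3}
  after event 4 (t=22: DEL count): {max=46, total=-3}
  after event 5 (t=29: DEC max by 13): {max=33, total=-3}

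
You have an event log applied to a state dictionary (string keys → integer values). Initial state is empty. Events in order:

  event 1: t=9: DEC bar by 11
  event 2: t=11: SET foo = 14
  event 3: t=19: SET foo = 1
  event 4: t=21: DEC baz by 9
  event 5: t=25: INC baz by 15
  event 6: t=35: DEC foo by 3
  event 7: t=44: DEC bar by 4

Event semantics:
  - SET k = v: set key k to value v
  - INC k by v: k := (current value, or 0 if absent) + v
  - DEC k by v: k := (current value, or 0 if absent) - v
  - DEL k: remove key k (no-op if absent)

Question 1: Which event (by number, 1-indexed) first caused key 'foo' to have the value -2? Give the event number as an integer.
Looking for first event where foo becomes -2:
  event 2: foo = 14
  event 3: foo = 1
  event 4: foo = 1
  event 5: foo = 1
  event 6: foo 1 -> -2  <-- first match

Answer: 6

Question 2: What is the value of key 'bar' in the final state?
Track key 'bar' through all 7 events:
  event 1 (t=9: DEC bar by 11): bar (absent) -> -11
  event 2 (t=11: SET foo = 14): bar unchanged
  event 3 (t=19: SET foo = 1): bar unchanged
  event 4 (t=21: DEC baz by 9): bar unchanged
  event 5 (t=25: INC baz by 15): bar unchanged
  event 6 (t=35: DEC foo by 3): bar unchanged
  event 7 (t=44: DEC bar by 4): bar -11 -> -15
Final: bar = -15

Answer: -15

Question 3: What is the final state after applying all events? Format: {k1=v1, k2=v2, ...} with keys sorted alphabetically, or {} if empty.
Answer: {bar=-15, baz=6, foo=-2}

Derivation:
  after event 1 (t=9: DEC bar by 11): {bar=-11}
  after event 2 (t=11: SET foo = 14): {bar=-11, foo=14}
  after event 3 (t=19: SET foo = 1): {bar=-11, foo=1}
  after event 4 (t=21: DEC baz by 9): {bar=-11, baz=-9, foo=1}
  after event 5 (t=25: INC baz by 15): {bar=-11, baz=6, foo=1}
  after event 6 (t=35: DEC foo by 3): {bar=-11, baz=6, foo=-2}
  after event 7 (t=44: DEC bar by 4): {bar=-15, baz=6, foo=-2}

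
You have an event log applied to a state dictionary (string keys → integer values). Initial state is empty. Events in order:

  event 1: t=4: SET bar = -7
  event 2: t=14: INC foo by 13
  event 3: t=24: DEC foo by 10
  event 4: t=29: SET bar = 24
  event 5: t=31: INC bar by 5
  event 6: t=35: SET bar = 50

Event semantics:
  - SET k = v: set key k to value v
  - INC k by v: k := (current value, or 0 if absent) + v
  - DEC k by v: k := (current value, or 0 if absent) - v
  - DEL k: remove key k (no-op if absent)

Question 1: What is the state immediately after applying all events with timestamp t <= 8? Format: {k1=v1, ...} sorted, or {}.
Answer: {bar=-7}

Derivation:
Apply events with t <= 8 (1 events):
  after event 1 (t=4: SET bar = -7): {bar=-7}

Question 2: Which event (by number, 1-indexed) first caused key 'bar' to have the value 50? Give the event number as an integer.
Answer: 6

Derivation:
Looking for first event where bar becomes 50:
  event 1: bar = -7
  event 2: bar = -7
  event 3: bar = -7
  event 4: bar = 24
  event 5: bar = 29
  event 6: bar 29 -> 50  <-- first match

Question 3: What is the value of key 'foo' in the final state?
Answer: 3

Derivation:
Track key 'foo' through all 6 events:
  event 1 (t=4: SET bar = -7): foo unchanged
  event 2 (t=14: INC foo by 13): foo (absent) -> 13
  event 3 (t=24: DEC foo by 10): foo 13 -> 3
  event 4 (t=29: SET bar = 24): foo unchanged
  event 5 (t=31: INC bar by 5): foo unchanged
  event 6 (t=35: SET bar = 50): foo unchanged
Final: foo = 3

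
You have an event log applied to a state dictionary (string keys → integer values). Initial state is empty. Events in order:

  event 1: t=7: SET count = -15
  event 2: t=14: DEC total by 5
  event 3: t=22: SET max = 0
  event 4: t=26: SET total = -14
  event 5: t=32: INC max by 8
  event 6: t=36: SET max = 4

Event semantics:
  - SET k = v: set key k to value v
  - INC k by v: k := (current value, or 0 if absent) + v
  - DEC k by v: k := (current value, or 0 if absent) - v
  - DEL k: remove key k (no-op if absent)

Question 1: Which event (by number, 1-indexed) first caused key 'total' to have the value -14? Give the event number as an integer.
Looking for first event where total becomes -14:
  event 2: total = -5
  event 3: total = -5
  event 4: total -5 -> -14  <-- first match

Answer: 4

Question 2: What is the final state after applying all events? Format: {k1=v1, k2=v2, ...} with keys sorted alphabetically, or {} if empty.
Answer: {count=-15, max=4, total=-14}

Derivation:
  after event 1 (t=7: SET count = -15): {count=-15}
  after event 2 (t=14: DEC total by 5): {count=-15, total=-5}
  after event 3 (t=22: SET max = 0): {count=-15, max=0, total=-5}
  after event 4 (t=26: SET total = -14): {count=-15, max=0, total=-14}
  after event 5 (t=32: INC max by 8): {count=-15, max=8, total=-14}
  after event 6 (t=36: SET max = 4): {count=-15, max=4, total=-14}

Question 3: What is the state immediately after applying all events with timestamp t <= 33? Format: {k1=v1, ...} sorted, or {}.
Apply events with t <= 33 (5 events):
  after event 1 (t=7: SET count = -15): {count=-15}
  after event 2 (t=14: DEC total by 5): {count=-15, total=-5}
  after event 3 (t=22: SET max = 0): {count=-15, max=0, total=-5}
  after event 4 (t=26: SET total = -14): {count=-15, max=0, total=-14}
  after event 5 (t=32: INC max by 8): {count=-15, max=8, total=-14}

Answer: {count=-15, max=8, total=-14}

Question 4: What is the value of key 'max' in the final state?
Answer: 4

Derivation:
Track key 'max' through all 6 events:
  event 1 (t=7: SET count = -15): max unchanged
  event 2 (t=14: DEC total by 5): max unchanged
  event 3 (t=22: SET max = 0): max (absent) -> 0
  event 4 (t=26: SET total = -14): max unchanged
  event 5 (t=32: INC max by 8): max 0 -> 8
  event 6 (t=36: SET max = 4): max 8 -> 4
Final: max = 4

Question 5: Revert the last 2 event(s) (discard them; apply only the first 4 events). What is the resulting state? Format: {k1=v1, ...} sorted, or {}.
Answer: {count=-15, max=0, total=-14}

Derivation:
Keep first 4 events (discard last 2):
  after event 1 (t=7: SET count = -15): {count=-15}
  after event 2 (t=14: DEC total by 5): {count=-15, total=-5}
  after event 3 (t=22: SET max = 0): {count=-15, max=0, total=-5}
  after event 4 (t=26: SET total = -14): {count=-15, max=0, total=-14}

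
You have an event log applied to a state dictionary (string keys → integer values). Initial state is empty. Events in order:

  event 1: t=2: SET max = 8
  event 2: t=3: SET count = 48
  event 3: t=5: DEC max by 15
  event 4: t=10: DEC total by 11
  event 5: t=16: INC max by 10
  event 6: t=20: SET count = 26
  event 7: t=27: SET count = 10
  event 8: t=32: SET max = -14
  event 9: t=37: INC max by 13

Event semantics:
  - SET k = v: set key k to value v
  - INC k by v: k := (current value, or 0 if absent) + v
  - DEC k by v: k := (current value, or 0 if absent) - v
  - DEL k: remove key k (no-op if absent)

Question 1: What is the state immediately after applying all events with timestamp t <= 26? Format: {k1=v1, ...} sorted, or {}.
Answer: {count=26, max=3, total=-11}

Derivation:
Apply events with t <= 26 (6 events):
  after event 1 (t=2: SET max = 8): {max=8}
  after event 2 (t=3: SET count = 48): {count=48, max=8}
  after event 3 (t=5: DEC max by 15): {count=48, max=-7}
  after event 4 (t=10: DEC total by 11): {count=48, max=-7, total=-11}
  after event 5 (t=16: INC max by 10): {count=48, max=3, total=-11}
  after event 6 (t=20: SET count = 26): {count=26, max=3, total=-11}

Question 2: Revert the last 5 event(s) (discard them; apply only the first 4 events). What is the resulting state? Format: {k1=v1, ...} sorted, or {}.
Keep first 4 events (discard last 5):
  after event 1 (t=2: SET max = 8): {max=8}
  after event 2 (t=3: SET count = 48): {count=48, max=8}
  after event 3 (t=5: DEC max by 15): {count=48, max=-7}
  after event 4 (t=10: DEC total by 11): {count=48, max=-7, total=-11}

Answer: {count=48, max=-7, total=-11}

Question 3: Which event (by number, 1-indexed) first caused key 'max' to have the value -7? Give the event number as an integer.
Looking for first event where max becomes -7:
  event 1: max = 8
  event 2: max = 8
  event 3: max 8 -> -7  <-- first match

Answer: 3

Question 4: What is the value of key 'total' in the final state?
Answer: -11

Derivation:
Track key 'total' through all 9 events:
  event 1 (t=2: SET max = 8): total unchanged
  event 2 (t=3: SET count = 48): total unchanged
  event 3 (t=5: DEC max by 15): total unchanged
  event 4 (t=10: DEC total by 11): total (absent) -> -11
  event 5 (t=16: INC max by 10): total unchanged
  event 6 (t=20: SET count = 26): total unchanged
  event 7 (t=27: SET count = 10): total unchanged
  event 8 (t=32: SET max = -14): total unchanged
  event 9 (t=37: INC max by 13): total unchanged
Final: total = -11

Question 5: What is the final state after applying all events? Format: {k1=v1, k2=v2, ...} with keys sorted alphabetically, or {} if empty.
Answer: {count=10, max=-1, total=-11}

Derivation:
  after event 1 (t=2: SET max = 8): {max=8}
  after event 2 (t=3: SET count = 48): {count=48, max=8}
  after event 3 (t=5: DEC max by 15): {count=48, max=-7}
  after event 4 (t=10: DEC total by 11): {count=48, max=-7, total=-11}
  after event 5 (t=16: INC max by 10): {count=48, max=3, total=-11}
  after event 6 (t=20: SET count = 26): {count=26, max=3, total=-11}
  after event 7 (t=27: SET count = 10): {count=10, max=3, total=-11}
  after event 8 (t=32: SET max = -14): {count=10, max=-14, total=-11}
  after event 9 (t=37: INC max by 13): {count=10, max=-1, total=-11}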